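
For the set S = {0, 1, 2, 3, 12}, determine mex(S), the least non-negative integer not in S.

The values 0, 1, 2, 3 are all present; 4 is the first non-negative integer missing from the set.

4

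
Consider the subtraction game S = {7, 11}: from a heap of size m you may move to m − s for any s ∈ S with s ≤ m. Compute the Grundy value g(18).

0

Build the Grundy sequence with g(k) = mex{g(k−s) : s ∈ {7, 11}, s ≤ k}:
k:     0  1  2  3  4  5  6  7  8  9 10 11 12 13 14 15 16 17 18
g(k):  0  0  0  0  0  0  0  1  1  1  1  1  1  1  2  2  2  2  0
So g(18) = 0.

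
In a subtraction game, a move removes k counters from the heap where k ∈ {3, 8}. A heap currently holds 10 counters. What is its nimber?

1

Grundy values for subtraction set {3, 8}:
g(0) = mex{} = 0
g(1) = mex{} = 0
g(2) = mex{} = 0
g(3) = mex{0} = 1
g(4) = mex{0} = 1
g(5) = mex{0} = 1
g(6) = mex{1} = 0
g(7) = mex{1} = 0
g(8) = mex{0,1} = 2
g(9) = mex{0} = 1
g(10) = mex{0} = 1
So g(10) = 1.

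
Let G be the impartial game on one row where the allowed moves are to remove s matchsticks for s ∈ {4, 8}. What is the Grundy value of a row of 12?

0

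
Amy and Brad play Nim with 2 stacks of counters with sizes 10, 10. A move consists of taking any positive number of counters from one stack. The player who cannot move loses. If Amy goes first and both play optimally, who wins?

Brad wins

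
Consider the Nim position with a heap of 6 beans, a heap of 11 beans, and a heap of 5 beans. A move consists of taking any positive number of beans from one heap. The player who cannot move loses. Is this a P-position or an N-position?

N-position

Compute the nim-sum pairwise:
6 ⊕ 11 = 13
13 ⊕ 5 = 8
The nim-sum is 8 ≠ 0, so this is an N-position: the player to move can win.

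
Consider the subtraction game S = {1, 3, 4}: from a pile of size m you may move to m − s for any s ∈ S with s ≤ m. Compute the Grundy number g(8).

1

Grundy values for subtraction set {1, 3, 4}:
g(0) = mex{} = 0
g(1) = mex{0} = 1
g(2) = mex{1} = 0
g(3) = mex{0} = 1
g(4) = mex{0,1} = 2
g(5) = mex{0,1,2} = 3
g(6) = mex{0,1,3} = 2
g(7) = mex{1,2} = 0
g(8) = mex{0,2,3} = 1
So g(8) = 1.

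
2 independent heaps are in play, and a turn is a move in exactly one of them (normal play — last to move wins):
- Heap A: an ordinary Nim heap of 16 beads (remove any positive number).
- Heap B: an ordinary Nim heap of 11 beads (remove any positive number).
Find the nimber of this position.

27

Heap A is a plain Nim heap of size 16, so its Grundy value is 16.
Heap B is a plain Nim heap of size 11, so its Grundy value is 11.
The value of a disjunctive sum is the nim-sum of the parts.
Combined value = 16 XOR 11 = 27.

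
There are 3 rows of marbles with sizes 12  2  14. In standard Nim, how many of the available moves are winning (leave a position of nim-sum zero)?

0

In binary:
  1100  (12)
  0010  (2)
  1110  (14)
  ----
  0000  (0)
The nim-sum is already 0, so every move leaves a nonzero nim-sum — there are no winning moves.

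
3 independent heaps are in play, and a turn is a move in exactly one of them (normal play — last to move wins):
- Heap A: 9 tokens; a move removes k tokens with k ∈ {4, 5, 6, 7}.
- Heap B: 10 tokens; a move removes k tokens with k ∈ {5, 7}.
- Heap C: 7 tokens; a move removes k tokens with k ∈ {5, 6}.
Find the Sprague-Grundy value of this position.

1

Grundy values for heap A (subtraction set {4, 5, 6, 7}):
g(0) = mex{} = 0
g(1) = mex{} = 0
g(2) = mex{} = 0
g(3) = mex{} = 0
g(4) = mex{0} = 1
g(5) = mex{0} = 1
g(6) = mex{0} = 1
g(7) = mex{0} = 1
g(8) = mex{0,1} = 2
g(9) = mex{0,1} = 2
So g(9) = 2.
For heap B, compute g(0), g(1), … with moves {5, 7}:
g(0) = mex{} = 0
g(1) = mex{} = 0
g(2) = mex{} = 0
g(3) = mex{} = 0
g(4) = mex{} = 0
g(5) = mex{0} = 1
g(6) = mex{0} = 1
g(7) = mex{0} = 1
g(8) = mex{0} = 1
g(9) = mex{0} = 1
g(10) = mex{0,1} = 2
So g(10) = 2.
Grundy values for heap C (subtraction set {5, 6}):
k:     0  1  2  3  4  5  6  7
g(k):  0  0  0  0  0  1  1  1
So g(7) = 1.
By the Sprague-Grundy theorem, the Grundy value of a sum of independent games is the XOR of the component values.
Combined value = 2 XOR 2 XOR 1 = 1.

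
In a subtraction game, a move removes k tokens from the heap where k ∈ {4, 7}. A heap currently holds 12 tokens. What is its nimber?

0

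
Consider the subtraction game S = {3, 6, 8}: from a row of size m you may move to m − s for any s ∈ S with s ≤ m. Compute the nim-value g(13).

0

Grundy values for subtraction set {3, 6, 8}:
k:     0  1  2  3  4  5  6  7  8  9 10 11 12 13
g(k):  0  0  0  1  1  1  2  2  2  3  3  0  0  0
So g(13) = 0.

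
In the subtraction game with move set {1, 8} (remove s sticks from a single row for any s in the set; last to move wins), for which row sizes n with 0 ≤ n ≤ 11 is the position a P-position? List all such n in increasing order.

0, 2, 4, 6, 9, 11

Compute g(0), g(1), … for moves {1, 8}:
g(0) = mex{} = 0
g(1) = mex{0} = 1
g(2) = mex{1} = 0
g(3) = mex{0} = 1
g(4) = mex{1} = 0
g(5) = mex{0} = 1
g(6) = mex{1} = 0
g(7) = mex{0} = 1
g(8) = mex{0,1} = 2
g(9) = mex{1,2} = 0
g(10) = mex{0} = 1
g(11) = mex{1} = 0
The P-positions (g = 0) in 0..11 are 0, 2, 4, 6, 9, 11.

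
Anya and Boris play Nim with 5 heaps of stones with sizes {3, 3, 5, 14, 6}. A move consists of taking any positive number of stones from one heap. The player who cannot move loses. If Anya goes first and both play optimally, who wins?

Nim-sum: 3 ⊕ 3 ⊕ 5 ⊕ 14 ⊕ 6 = 13.
The nim-sum is 13 ≠ 0, so this is an N-position: the player to move can win; Anya has a winning move.

Anya wins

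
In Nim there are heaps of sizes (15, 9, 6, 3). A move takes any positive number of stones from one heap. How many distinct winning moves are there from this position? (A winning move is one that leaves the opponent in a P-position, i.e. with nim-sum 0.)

3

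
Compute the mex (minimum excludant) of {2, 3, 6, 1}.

0 is not in the set, so the mex is 0.

0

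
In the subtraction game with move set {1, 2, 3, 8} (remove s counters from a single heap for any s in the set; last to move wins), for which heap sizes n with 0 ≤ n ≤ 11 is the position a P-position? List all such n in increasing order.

0, 4, 9

Compute g(0), g(1), … for moves {1, 2, 3, 8}:
g(0) = mex{} = 0
g(1) = mex{0} = 1
g(2) = mex{0,1} = 2
g(3) = mex{0,1,2} = 3
g(4) = mex{1,2,3} = 0
g(5) = mex{0,2,3} = 1
g(6) = mex{0,1,3} = 2
g(7) = mex{0,1,2} = 3
g(8) = mex{0,1,2,3} = 4
g(9) = mex{1,2,3,4} = 0
g(10) = mex{0,2,3,4} = 1
g(11) = mex{0,1,3,4} = 2
The P-positions (g = 0) in 0..11 are 0, 4, 9.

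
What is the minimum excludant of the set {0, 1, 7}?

2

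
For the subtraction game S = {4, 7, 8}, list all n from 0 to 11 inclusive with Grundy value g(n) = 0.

Compute g(0), g(1), … for moves {4, 7, 8}:
g(0) = mex{} = 0
g(1) = mex{} = 0
g(2) = mex{} = 0
g(3) = mex{} = 0
g(4) = mex{0} = 1
g(5) = mex{0} = 1
g(6) = mex{0} = 1
g(7) = mex{0} = 1
g(8) = mex{0,1} = 2
g(9) = mex{0,1} = 2
g(10) = mex{0,1} = 2
g(11) = mex{0,1} = 2
The P-positions (g = 0) in 0..11 are 0, 1, 2, 3.

0, 1, 2, 3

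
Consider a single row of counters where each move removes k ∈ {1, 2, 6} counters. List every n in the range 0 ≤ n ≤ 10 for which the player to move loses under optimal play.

0, 3, 7, 10

Build the Grundy sequence with g(k) = mex{g(k−s) : s ∈ {1, 2, 6}, s ≤ k}:
k:     0  1  2  3  4  5  6  7  8  9 10
g(k):  0  1  2  0  1  2  3  0  1  2  0
The P-positions (g = 0) in 0..10 are 0, 3, 7, 10.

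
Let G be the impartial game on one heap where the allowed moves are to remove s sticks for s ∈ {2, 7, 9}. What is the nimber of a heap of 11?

Compute g(0), g(1), … for moves {2, 7, 9}:
g(0) = mex{} = 0
g(1) = mex{} = 0
g(2) = mex{0} = 1
g(3) = mex{0} = 1
g(4) = mex{1} = 0
g(5) = mex{1} = 0
g(6) = mex{0} = 1
g(7) = mex{0} = 1
g(8) = mex{0,1} = 2
g(9) = mex{0,1} = 2
g(10) = mex{0,1,2} = 3
g(11) = mex{0,1,2} = 3
So g(11) = 3.

3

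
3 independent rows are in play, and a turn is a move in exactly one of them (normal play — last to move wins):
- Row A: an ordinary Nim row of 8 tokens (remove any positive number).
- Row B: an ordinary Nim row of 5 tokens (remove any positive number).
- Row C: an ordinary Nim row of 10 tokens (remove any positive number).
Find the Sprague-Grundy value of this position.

7

Row A is a plain Nim row of size 8, so its Grundy value is 8.
Row B is a plain Nim row of size 5, so its Grundy value is 5.
Row C is a plain Nim row of size 10, so its Grundy value is 10.
By the Sprague-Grundy theorem, the Grundy value of a sum of independent games is the XOR of the component values.
Combined value = 8 XOR 5 XOR 10 = 7.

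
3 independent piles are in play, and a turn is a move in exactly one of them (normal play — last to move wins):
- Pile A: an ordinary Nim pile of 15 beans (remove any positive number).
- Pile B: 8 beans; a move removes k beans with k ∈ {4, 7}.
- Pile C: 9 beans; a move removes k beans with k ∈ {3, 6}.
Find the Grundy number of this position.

13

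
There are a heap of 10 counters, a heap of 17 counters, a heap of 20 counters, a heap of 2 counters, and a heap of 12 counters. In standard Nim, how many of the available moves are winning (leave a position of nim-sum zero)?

Nim-sum: 10 XOR 17 XOR 20 XOR 2 XOR 12 = 1.
The overall nim-sum is X = 1. A heap of size p has a winning move iff p XOR X < p (reduce it to p XOR X).
  10: 10 XOR 1 = 11 ≥ 10 — no move.
  17: 17 XOR 1 = 16 < 17 — winning move (to 16).
  20: 20 XOR 1 = 21 ≥ 20 — no move.
  2: 2 XOR 1 = 3 ≥ 2 — no move.
  12: 12 XOR 1 = 13 ≥ 12 — no move.
That gives 1 winning move.

1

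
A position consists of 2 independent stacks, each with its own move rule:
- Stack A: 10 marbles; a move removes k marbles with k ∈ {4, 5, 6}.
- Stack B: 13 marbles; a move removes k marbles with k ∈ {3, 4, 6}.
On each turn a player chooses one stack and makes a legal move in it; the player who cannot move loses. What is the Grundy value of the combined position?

1

Build the Grundy sequence for stack A with g(k) = mex{g(k−s) : s ∈ {4, 5, 6}, s ≤ k}:
g(0) = mex{} = 0
g(1) = mex{} = 0
g(2) = mex{} = 0
g(3) = mex{} = 0
g(4) = mex{0} = 1
g(5) = mex{0} = 1
g(6) = mex{0} = 1
g(7) = mex{0} = 1
g(8) = mex{0,1} = 2
g(9) = mex{0,1} = 2
g(10) = mex{1} = 0
So g(10) = 0.
For stack B, compute g(0), g(1), … with moves {3, 4, 6}:
k:     0  1  2  3  4  5  6  7  8  9 10 11 12 13
g(k):  0  0  0  1  1  1  2  2  2  0  0  0  1  1
So g(13) = 1.
The value of a disjunctive sum is the nim-sum of the parts.
Combined value = 0 XOR 1 = 1.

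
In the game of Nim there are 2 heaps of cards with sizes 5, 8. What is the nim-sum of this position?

Write each in binary and XOR column by column:
  0101  (5)
  1000  (8)
  ----
  1101  (13)

13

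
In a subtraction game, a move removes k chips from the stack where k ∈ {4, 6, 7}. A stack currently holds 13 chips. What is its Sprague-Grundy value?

Compute g(0), g(1), … for moves {4, 6, 7}:
k:     0  1  2  3  4  5  6  7  8  9 10 11 12 13
g(k):  0  0  0  0  1  1  1  1  2  2  2  0  0  0
So g(13) = 0.

0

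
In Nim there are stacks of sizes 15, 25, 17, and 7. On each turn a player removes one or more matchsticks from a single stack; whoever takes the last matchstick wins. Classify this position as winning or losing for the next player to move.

Losing position

Compute the nim-sum pairwise:
15 ⊕ 25 = 22
22 ⊕ 17 = 7
7 ⊕ 7 = 0
The nim-sum is 0, so this is a P-position: the player to move is in a losing position under optimal play.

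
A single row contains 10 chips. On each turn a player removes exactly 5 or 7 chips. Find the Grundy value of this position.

2

Build the Grundy sequence with g(k) = mex{g(k−s) : s ∈ {5, 7}, s ≤ k}:
k:     0  1  2  3  4  5  6  7  8  9 10
g(k):  0  0  0  0  0  1  1  1  1  1  2
So g(10) = 2.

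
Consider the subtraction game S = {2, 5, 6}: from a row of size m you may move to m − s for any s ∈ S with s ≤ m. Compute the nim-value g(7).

3

Build the Grundy sequence with g(k) = mex{g(k−s) : s ∈ {2, 5, 6}, s ≤ k}:
g(0) = mex{} = 0
g(1) = mex{} = 0
g(2) = mex{0} = 1
g(3) = mex{0} = 1
g(4) = mex{1} = 0
g(5) = mex{0,1} = 2
g(6) = mex{0} = 1
g(7) = mex{0,1,2} = 3
So g(7) = 3.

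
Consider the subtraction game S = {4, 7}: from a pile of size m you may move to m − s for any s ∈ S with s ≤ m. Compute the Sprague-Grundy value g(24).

0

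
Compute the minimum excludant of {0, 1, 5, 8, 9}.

The values 0, 1 are all present; 2 is the first non-negative integer missing from the set.

2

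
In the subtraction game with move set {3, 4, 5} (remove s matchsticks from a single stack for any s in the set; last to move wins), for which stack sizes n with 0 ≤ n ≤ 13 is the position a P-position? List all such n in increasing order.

0, 1, 2, 8, 9, 10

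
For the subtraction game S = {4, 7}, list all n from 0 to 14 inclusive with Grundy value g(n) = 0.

Compute g(0), g(1), … for moves {4, 7}:
g(0) = mex{} = 0
g(1) = mex{} = 0
g(2) = mex{} = 0
g(3) = mex{} = 0
g(4) = mex{0} = 1
g(5) = mex{0} = 1
g(6) = mex{0} = 1
g(7) = mex{0} = 1
g(8) = mex{0,1} = 2
g(9) = mex{0,1} = 2
g(10) = mex{0,1} = 2
g(11) = mex{1} = 0
g(12) = mex{1,2} = 0
g(13) = mex{1,2} = 0
g(14) = mex{1,2} = 0
The P-positions (g = 0) in 0..14 are 0, 1, 2, 3, 11, 12, 13, 14.

0, 1, 2, 3, 11, 12, 13, 14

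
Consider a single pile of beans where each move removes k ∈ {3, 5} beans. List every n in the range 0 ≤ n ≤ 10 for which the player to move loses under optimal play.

0, 1, 2, 8, 9, 10

Build the Grundy sequence with g(k) = mex{g(k−s) : s ∈ {3, 5}, s ≤ k}:
k:     0  1  2  3  4  5  6  7  8  9 10
g(k):  0  0  0  1  1  1  2  2  0  0  0
The P-positions (g = 0) in 0..10 are 0, 1, 2, 8, 9, 10.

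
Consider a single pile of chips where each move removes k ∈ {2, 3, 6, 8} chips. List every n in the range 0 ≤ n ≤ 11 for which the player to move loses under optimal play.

0, 1, 5, 10

Grundy values for subtraction set {2, 3, 6, 8}:
g(0) = mex{} = 0
g(1) = mex{} = 0
g(2) = mex{0} = 1
g(3) = mex{0} = 1
g(4) = mex{0,1} = 2
g(5) = mex{1} = 0
g(6) = mex{0,1,2} = 3
g(7) = mex{0,2} = 1
g(8) = mex{0,1,3} = 2
g(9) = mex{0,1,3} = 2
g(10) = mex{1,2} = 0
g(11) = mex{0,1,2} = 3
The P-positions (g = 0) in 0..11 are 0, 1, 5, 10.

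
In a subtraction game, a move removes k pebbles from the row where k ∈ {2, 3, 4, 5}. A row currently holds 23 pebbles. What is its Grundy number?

Build the Grundy sequence with g(k) = mex{g(k−s) : s ∈ {2, 3, 4, 5}, s ≤ k}:
k:     0  1  2  3  4  5  6  7  8  9 10 11 12 13 14 15 16 17 18 19 20 21 22 23
g(k):  0  0  1  1  2  2  3  0  0  1  1  2  2  3  0  0  1  1  2  2  3  0  0  1
So g(23) = 1.

1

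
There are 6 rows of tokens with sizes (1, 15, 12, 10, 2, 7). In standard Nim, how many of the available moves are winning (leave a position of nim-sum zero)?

Bitwise XOR of the heap sizes:
  0001  (1)
  1111  (15)
  1100  (12)
  1010  (10)
  0010  (2)
  0111  (7)
  ----
  1101  (13)
The overall nim-sum is X = 13. A row of size p has a winning move iff p XOR X < p (reduce it to p XOR X).
  1: 1 XOR 13 = 12 ≥ 1 — no move.
  15: 15 XOR 13 = 2 < 15 — winning move (to 2).
  12: 12 XOR 13 = 1 < 12 — winning move (to 1).
  10: 10 XOR 13 = 7 < 10 — winning move (to 7).
  2: 2 XOR 13 = 15 ≥ 2 — no move.
  7: 7 XOR 13 = 10 ≥ 7 — no move.
That gives 3 winning moves.

3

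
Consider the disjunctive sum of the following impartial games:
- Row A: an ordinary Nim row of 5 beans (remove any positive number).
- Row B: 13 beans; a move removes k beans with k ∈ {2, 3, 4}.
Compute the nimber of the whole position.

5

Row A is a plain Nim row of size 5, so its Grundy value is 5.
For row B, compute g(0), g(1), … with moves {2, 3, 4}:
k:     0  1  2  3  4  5  6  7  8  9 10 11 12 13
g(k):  0  0  1  1  2  2  0  0  1  1  2  2  0  0
So g(13) = 0.
The value of a disjunctive sum is the nim-sum of the parts.
Combined value = 5 ⊕ 0 = 5.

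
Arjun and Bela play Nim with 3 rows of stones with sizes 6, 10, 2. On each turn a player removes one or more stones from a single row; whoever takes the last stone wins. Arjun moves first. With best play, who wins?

Bitwise XOR of the heap sizes:
  0110  (6)
  1010  (10)
  0010  (2)
  ----
  1110  (14)
The nim-sum is 14 ≠ 0, so this is an N-position: the player to move can win; Arjun has a winning move.

Arjun wins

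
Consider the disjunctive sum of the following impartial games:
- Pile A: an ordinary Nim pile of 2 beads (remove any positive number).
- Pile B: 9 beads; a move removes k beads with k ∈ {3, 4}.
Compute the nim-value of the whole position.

Pile A is a plain Nim pile of size 2, so its Grundy value is 2.
For pile B, compute g(0), g(1), … with moves {3, 4}:
k:     0  1  2  3  4  5  6  7  8  9
g(k):  0  0  0  1  1  1  2  0  0  0
So g(9) = 0.
The value of a disjunctive sum is the nim-sum of the parts.
Combined value = 2 XOR 0 = 2.

2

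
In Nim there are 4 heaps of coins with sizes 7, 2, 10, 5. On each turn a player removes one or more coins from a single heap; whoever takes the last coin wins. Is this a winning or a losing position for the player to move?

Compute the nim-sum pairwise:
7 ^ 2 = 5
5 ^ 10 = 15
15 ^ 5 = 10
The nim-sum is 10 ≠ 0, so this is an N-position: the player to move can win.

Winning position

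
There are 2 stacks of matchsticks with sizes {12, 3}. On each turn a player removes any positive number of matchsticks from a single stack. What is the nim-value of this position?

15

Write each in binary and XOR column by column:
  1100  (12)
  0011  (3)
  ----
  1111  (15)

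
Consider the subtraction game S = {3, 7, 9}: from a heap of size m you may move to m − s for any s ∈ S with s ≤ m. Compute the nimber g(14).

Compute g(0), g(1), … for moves {3, 7, 9}:
g(0) = mex{} = 0
g(1) = mex{} = 0
g(2) = mex{} = 0
g(3) = mex{0} = 1
g(4) = mex{0} = 1
g(5) = mex{0} = 1
g(6) = mex{1} = 0
g(7) = mex{0,1} = 2
g(8) = mex{0,1} = 2
g(9) = mex{0} = 1
g(10) = mex{0,1,2} = 3
g(11) = mex{0,1,2} = 3
g(12) = mex{1} = 0
g(13) = mex{0,1,3} = 2
g(14) = mex{1,2,3} = 0
So g(14) = 0.

0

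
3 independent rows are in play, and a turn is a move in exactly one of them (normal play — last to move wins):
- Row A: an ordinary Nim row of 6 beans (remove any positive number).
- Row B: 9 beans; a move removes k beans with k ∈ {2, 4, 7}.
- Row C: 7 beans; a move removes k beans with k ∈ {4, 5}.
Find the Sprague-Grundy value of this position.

Row A is a plain Nim row of size 6, so its Grundy value is 6.
Build the Grundy sequence for row B with g(k) = mex{g(k−s) : s ∈ {2, 4, 7}, s ≤ k}:
k:     0  1  2  3  4  5  6  7  8  9
g(k):  0  0  1  1  2  2  0  3  1  0
So g(9) = 0.
For row C, compute g(0), g(1), … with moves {4, 5}:
k:     0  1  2  3  4  5  6  7
g(k):  0  0  0  0  1  1  1  1
So g(7) = 1.
The value of a disjunctive sum is the nim-sum of the parts.
Combined value = 6 ⊕ 0 ⊕ 1 = 7.

7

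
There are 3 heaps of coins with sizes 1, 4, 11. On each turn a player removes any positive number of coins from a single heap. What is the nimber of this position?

Write each in binary and XOR column by column:
  0001  (1)
  0100  (4)
  1011  (11)
  ----
  1110  (14)

14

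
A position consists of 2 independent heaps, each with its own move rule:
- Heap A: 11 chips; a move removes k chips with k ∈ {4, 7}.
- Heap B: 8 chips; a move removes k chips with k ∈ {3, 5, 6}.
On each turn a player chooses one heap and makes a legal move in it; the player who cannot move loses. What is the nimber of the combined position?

2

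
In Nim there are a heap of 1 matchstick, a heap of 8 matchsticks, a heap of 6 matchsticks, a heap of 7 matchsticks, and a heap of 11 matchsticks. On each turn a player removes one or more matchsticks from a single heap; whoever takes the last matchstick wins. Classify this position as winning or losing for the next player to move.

Winning position

Bitwise XOR of the heap sizes:
  0001  (1)
  1000  (8)
  0110  (6)
  0111  (7)
  1011  (11)
  ----
  0011  (3)
The nim-sum is 3 ≠ 0, so this is an N-position: the player to move can win.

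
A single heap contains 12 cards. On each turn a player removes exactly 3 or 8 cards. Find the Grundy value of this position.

0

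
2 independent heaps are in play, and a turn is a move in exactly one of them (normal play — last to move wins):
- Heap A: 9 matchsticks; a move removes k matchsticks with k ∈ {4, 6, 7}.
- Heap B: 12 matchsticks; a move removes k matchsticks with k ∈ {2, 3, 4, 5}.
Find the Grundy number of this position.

0

For heap A, compute g(0), g(1), … with moves {4, 6, 7}:
k:     0  1  2  3  4  5  6  7  8  9
g(k):  0  0  0  0  1  1  1  1  2  2
So g(9) = 2.
Build the Grundy sequence for heap B with g(k) = mex{g(k−s) : s ∈ {2, 3, 4, 5}, s ≤ k}:
k:     0  1  2  3  4  5  6  7  8  9 10 11 12
g(k):  0  0  1  1  2  2  3  0  0  1  1  2  2
So g(12) = 2.
By the Sprague-Grundy theorem, the Grundy value of a sum of independent games is the XOR of the component values.
Combined value = 2 XOR 2 = 0.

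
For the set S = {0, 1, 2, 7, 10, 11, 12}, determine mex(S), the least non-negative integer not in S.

3

The values 0, 1, 2 are all present; 3 is the first non-negative integer missing from the set.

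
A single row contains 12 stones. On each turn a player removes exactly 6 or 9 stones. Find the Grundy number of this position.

Build the Grundy sequence with g(k) = mex{g(k−s) : s ∈ {6, 9}, s ≤ k}:
g(0) = mex{} = 0
g(1) = mex{} = 0
g(2) = mex{} = 0
g(3) = mex{} = 0
g(4) = mex{} = 0
g(5) = mex{} = 0
g(6) = mex{0} = 1
g(7) = mex{0} = 1
g(8) = mex{0} = 1
g(9) = mex{0} = 1
g(10) = mex{0} = 1
g(11) = mex{0} = 1
g(12) = mex{0,1} = 2
So g(12) = 2.

2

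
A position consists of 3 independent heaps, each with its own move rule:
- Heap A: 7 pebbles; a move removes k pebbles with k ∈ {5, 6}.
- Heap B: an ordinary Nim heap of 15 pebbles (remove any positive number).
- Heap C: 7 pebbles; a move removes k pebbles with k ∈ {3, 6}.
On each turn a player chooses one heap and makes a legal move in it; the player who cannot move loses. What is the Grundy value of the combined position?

Build the Grundy sequence for heap A with g(k) = mex{g(k−s) : s ∈ {5, 6}, s ≤ k}:
k:     0  1  2  3  4  5  6  7
g(k):  0  0  0  0  0  1  1  1
So g(7) = 1.
Heap B is a plain Nim heap of size 15, so its Grundy value is 15.
For heap C, compute g(0), g(1), … with moves {3, 6}:
k:     0  1  2  3  4  5  6  7
g(k):  0  0  0  1  1  1  2  2
So g(7) = 2.
The value of a disjunctive sum is the nim-sum of the parts.
Combined value = 1 ⊕ 15 ⊕ 2 = 12.

12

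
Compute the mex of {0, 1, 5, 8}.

The values 0, 1 are all present; 2 is the first non-negative integer missing from the set.

2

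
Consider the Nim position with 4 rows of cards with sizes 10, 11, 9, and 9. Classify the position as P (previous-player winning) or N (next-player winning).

N-position

Nim-sum: 10 ⊕ 11 ⊕ 9 ⊕ 9 = 1.
The nim-sum is 1 ≠ 0, so this is an N-position: the player to move can win.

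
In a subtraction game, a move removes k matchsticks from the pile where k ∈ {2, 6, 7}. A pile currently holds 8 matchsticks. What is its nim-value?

2

Compute g(0), g(1), … for moves {2, 6, 7}:
g(0) = mex{} = 0
g(1) = mex{} = 0
g(2) = mex{0} = 1
g(3) = mex{0} = 1
g(4) = mex{1} = 0
g(5) = mex{1} = 0
g(6) = mex{0} = 1
g(7) = mex{0} = 1
g(8) = mex{0,1} = 2
So g(8) = 2.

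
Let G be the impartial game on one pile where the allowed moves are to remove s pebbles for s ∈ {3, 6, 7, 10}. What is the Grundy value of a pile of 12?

Compute g(0), g(1), … for moves {3, 6, 7, 10}:
k:     0  1  2  3  4  5  6  7  8  9 10 11 12
g(k):  0  0  0  1  1  1  2  2  2  3  3  3  4
So g(12) = 4.

4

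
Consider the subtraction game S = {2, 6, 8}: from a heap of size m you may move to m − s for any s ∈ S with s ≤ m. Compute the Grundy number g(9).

2

Compute g(0), g(1), … for moves {2, 6, 8}:
k:     0  1  2  3  4  5  6  7  8  9
g(k):  0  0  1  1  0  0  1  1  2  2
So g(9) = 2.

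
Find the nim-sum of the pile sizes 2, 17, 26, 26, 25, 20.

30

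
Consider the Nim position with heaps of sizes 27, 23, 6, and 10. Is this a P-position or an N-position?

Nim-sum: 27 XOR 23 XOR 6 XOR 10 = 0.
The nim-sum is 0, so this is a P-position: the player to move is in a losing position under optimal play.

P-position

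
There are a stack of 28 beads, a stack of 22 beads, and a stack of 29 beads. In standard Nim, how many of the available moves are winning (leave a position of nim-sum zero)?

Compute the nim-sum pairwise:
28 ⊕ 22 = 10
10 ⊕ 29 = 23
The overall nim-sum is X = 23. A stack of size p has a winning move iff p XOR X < p (reduce it to p XOR X).
  28: 28 XOR 23 = 11 < 28 — winning move (to 11).
  22: 22 XOR 23 = 1 < 22 — winning move (to 1).
  29: 29 XOR 23 = 10 < 29 — winning move (to 10).
That gives 3 winning moves.

3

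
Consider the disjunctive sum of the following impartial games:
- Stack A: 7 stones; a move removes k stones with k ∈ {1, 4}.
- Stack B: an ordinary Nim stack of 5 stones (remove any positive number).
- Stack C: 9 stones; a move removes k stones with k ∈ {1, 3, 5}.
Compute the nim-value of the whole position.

4

For stack A, compute g(0), g(1), … with moves {1, 4}:
k:     0  1  2  3  4  5  6  7
g(k):  0  1  0  1  2  0  1  0
So g(7) = 0.
Stack B is a plain Nim stack of size 5, so its Grundy value is 5.
For stack C, compute g(0), g(1), … with moves {1, 3, 5}:
k:     0  1  2  3  4  5  6  7  8  9
g(k):  0  1  0  1  0  1  0  1  0  1
So g(9) = 1.
By the Sprague-Grundy theorem, the Grundy value of a sum of independent games is the XOR of the component values.
Combined value = 0 ⊕ 5 ⊕ 1 = 4.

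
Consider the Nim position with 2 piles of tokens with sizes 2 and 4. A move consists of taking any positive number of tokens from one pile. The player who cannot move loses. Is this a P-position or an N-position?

N-position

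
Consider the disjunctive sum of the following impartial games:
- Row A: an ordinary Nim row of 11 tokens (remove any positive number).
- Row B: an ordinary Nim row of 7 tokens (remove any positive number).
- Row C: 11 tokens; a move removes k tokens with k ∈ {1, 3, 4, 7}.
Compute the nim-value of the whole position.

Row A is a plain Nim row of size 11, so its Grundy value is 11.
Row B is a plain Nim row of size 7, so its Grundy value is 7.
Build the Grundy sequence for row C with g(k) = mex{g(k−s) : s ∈ {1, 3, 4, 7}, s ≤ k}:
g(0) = mex{} = 0
g(1) = mex{0} = 1
g(2) = mex{1} = 0
g(3) = mex{0} = 1
g(4) = mex{0,1} = 2
g(5) = mex{0,1,2} = 3
g(6) = mex{0,1,3} = 2
g(7) = mex{0,1,2} = 3
g(8) = mex{1,2,3} = 0
g(9) = mex{0,2,3} = 1
g(10) = mex{1,2,3} = 0
g(11) = mex{0,2,3} = 1
So g(11) = 1.
By the Sprague-Grundy theorem, the Grundy value of a sum of independent games is the XOR of the component values.
Combined value = 11 XOR 7 XOR 1 = 13.

13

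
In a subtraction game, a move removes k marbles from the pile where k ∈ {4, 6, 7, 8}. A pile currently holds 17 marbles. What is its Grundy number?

Build the Grundy sequence with g(k) = mex{g(k−s) : s ∈ {4, 6, 7, 8}, s ≤ k}:
k:     0  1  2  3  4  5  6  7  8  9 10 11 12 13 14 15 16 17
g(k):  0  0  0  0  1  1  1  1  2  2  2  2  0  0  0  0  1  1
So g(17) = 1.

1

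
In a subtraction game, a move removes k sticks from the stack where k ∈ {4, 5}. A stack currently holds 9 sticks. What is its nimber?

0

Build the Grundy sequence with g(k) = mex{g(k−s) : s ∈ {4, 5}, s ≤ k}:
g(0) = mex{} = 0
g(1) = mex{} = 0
g(2) = mex{} = 0
g(3) = mex{} = 0
g(4) = mex{0} = 1
g(5) = mex{0} = 1
g(6) = mex{0} = 1
g(7) = mex{0} = 1
g(8) = mex{0,1} = 2
g(9) = mex{1} = 0
So g(9) = 0.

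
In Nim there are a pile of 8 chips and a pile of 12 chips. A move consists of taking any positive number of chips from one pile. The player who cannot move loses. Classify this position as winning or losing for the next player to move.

In binary:
  1000  (8)
  1100  (12)
  ----
  0100  (4)
The nim-sum is 4 ≠ 0, so this is an N-position: the player to move can win.

Winning position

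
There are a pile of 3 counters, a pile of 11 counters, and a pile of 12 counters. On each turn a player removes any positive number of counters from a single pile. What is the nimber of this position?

4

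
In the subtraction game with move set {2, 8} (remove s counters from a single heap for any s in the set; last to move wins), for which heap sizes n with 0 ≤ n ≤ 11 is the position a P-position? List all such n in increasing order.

Compute g(0), g(1), … for moves {2, 8}:
g(0) = mex{} = 0
g(1) = mex{} = 0
g(2) = mex{0} = 1
g(3) = mex{0} = 1
g(4) = mex{1} = 0
g(5) = mex{1} = 0
g(6) = mex{0} = 1
g(7) = mex{0} = 1
g(8) = mex{0,1} = 2
g(9) = mex{0,1} = 2
g(10) = mex{1,2} = 0
g(11) = mex{1,2} = 0
The P-positions (g = 0) in 0..11 are 0, 1, 4, 5, 10, 11.

0, 1, 4, 5, 10, 11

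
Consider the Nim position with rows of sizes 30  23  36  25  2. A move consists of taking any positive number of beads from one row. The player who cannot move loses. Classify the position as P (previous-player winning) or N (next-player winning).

N-position

Compute the nim-sum pairwise:
30 ⊕ 23 = 9
9 ⊕ 36 = 45
45 ⊕ 25 = 52
52 ⊕ 2 = 54
The nim-sum is 54 ≠ 0, so this is an N-position: the player to move can win.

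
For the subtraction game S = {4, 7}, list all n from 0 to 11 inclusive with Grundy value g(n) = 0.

0, 1, 2, 3, 11

Compute g(0), g(1), … for moves {4, 7}:
k:     0  1  2  3  4  5  6  7  8  9 10 11
g(k):  0  0  0  0  1  1  1  1  2  2  2  0
The P-positions (g = 0) in 0..11 are 0, 1, 2, 3, 11.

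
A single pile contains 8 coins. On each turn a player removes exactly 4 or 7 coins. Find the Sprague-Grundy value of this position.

2

Grundy values for subtraction set {4, 7}:
g(0) = mex{} = 0
g(1) = mex{} = 0
g(2) = mex{} = 0
g(3) = mex{} = 0
g(4) = mex{0} = 1
g(5) = mex{0} = 1
g(6) = mex{0} = 1
g(7) = mex{0} = 1
g(8) = mex{0,1} = 2
So g(8) = 2.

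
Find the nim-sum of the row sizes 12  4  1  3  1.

11

Write each in binary and XOR column by column:
  1100  (12)
  0100  (4)
  0001  (1)
  0011  (3)
  0001  (1)
  ----
  1011  (11)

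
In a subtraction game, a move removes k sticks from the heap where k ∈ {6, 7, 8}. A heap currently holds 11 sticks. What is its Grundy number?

1

Grundy values for subtraction set {6, 7, 8}:
g(0) = mex{} = 0
g(1) = mex{} = 0
g(2) = mex{} = 0
g(3) = mex{} = 0
g(4) = mex{} = 0
g(5) = mex{} = 0
g(6) = mex{0} = 1
g(7) = mex{0} = 1
g(8) = mex{0} = 1
g(9) = mex{0} = 1
g(10) = mex{0} = 1
g(11) = mex{0} = 1
So g(11) = 1.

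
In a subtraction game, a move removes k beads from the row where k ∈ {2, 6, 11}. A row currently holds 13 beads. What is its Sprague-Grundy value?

Grundy values for subtraction set {2, 6, 11}:
k:     0  1  2  3  4  5  6  7  8  9 10 11 12 13
g(k):  0  0  1  1  0  0  1  1  0  0  1  1  2  0
So g(13) = 0.

0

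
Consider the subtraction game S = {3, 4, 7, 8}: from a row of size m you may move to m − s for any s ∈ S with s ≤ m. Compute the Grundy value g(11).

0

Build the Grundy sequence with g(k) = mex{g(k−s) : s ∈ {3, 4, 7, 8}, s ≤ k}:
g(0) = mex{} = 0
g(1) = mex{} = 0
g(2) = mex{} = 0
g(3) = mex{0} = 1
g(4) = mex{0} = 1
g(5) = mex{0} = 1
g(6) = mex{0,1} = 2
g(7) = mex{0,1} = 2
g(8) = mex{0,1} = 2
g(9) = mex{0,1,2} = 3
g(10) = mex{0,1,2} = 3
g(11) = mex{1,2} = 0
So g(11) = 0.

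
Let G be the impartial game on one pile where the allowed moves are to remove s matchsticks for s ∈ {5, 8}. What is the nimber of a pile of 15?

0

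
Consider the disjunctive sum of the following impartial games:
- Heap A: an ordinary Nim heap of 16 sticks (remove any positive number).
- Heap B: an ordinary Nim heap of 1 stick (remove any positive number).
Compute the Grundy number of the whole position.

17

Heap A is a plain Nim heap of size 16, so its Grundy value is 16.
Heap B is a plain Nim heap of size 1, so its Grundy value is 1.
The value of a disjunctive sum is the nim-sum of the parts.
Combined value = 16 XOR 1 = 17.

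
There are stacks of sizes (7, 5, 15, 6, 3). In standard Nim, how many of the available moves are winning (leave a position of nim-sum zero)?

1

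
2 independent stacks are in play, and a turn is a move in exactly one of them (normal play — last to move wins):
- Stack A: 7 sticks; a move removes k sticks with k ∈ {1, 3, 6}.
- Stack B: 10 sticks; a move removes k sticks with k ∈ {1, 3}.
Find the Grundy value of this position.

3

Grundy values for stack A (subtraction set {1, 3, 6}):
g(0) = mex{} = 0
g(1) = mex{0} = 1
g(2) = mex{1} = 0
g(3) = mex{0} = 1
g(4) = mex{1} = 0
g(5) = mex{0} = 1
g(6) = mex{0,1} = 2
g(7) = mex{0,1,2} = 3
So g(7) = 3.
Grundy values for stack B (subtraction set {1, 3}):
k:     0  1  2  3  4  5  6  7  8  9 10
g(k):  0  1  0  1  0  1  0  1  0  1  0
So g(10) = 0.
By the Sprague-Grundy theorem, the Grundy value of a sum of independent games is the XOR of the component values.
Combined value = 3 ⊕ 0 = 3.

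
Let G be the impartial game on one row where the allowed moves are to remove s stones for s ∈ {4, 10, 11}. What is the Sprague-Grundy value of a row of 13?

Build the Grundy sequence with g(k) = mex{g(k−s) : s ∈ {4, 10, 11}, s ≤ k}:
k:     0  1  2  3  4  5  6  7  8  9 10 11 12 13
g(k):  0  0  0  0  1  1  1  1  0  0  2  2  1  1
So g(13) = 1.

1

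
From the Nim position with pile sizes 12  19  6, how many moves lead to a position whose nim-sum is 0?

Bitwise XOR of the heap sizes:
  01100  (12)
  10011  (19)
  00110  (6)
  -----
  11001  (25)
The overall nim-sum is X = 25. A pile of size p has a winning move iff p XOR X < p (reduce it to p XOR X).
  12: 12 XOR 25 = 21 ≥ 12 — no move.
  19: 19 XOR 25 = 10 < 19 — winning move (to 10).
  6: 6 XOR 25 = 31 ≥ 6 — no move.
That gives 1 winning move.

1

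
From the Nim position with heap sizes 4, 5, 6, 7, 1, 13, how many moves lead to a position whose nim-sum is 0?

1

Compute the nim-sum pairwise:
4 ⊕ 5 = 1
1 ⊕ 6 = 7
7 ⊕ 7 = 0
0 ⊕ 1 = 1
1 ⊕ 13 = 12
The overall nim-sum is X = 12. A heap of size p has a winning move iff p XOR X < p (reduce it to p XOR X).
  4: 4 XOR 12 = 8 ≥ 4 — no move.
  5: 5 XOR 12 = 9 ≥ 5 — no move.
  6: 6 XOR 12 = 10 ≥ 6 — no move.
  7: 7 XOR 12 = 11 ≥ 7 — no move.
  1: 1 XOR 12 = 13 ≥ 1 — no move.
  13: 13 XOR 12 = 1 < 13 — winning move (to 1).
That gives 1 winning move.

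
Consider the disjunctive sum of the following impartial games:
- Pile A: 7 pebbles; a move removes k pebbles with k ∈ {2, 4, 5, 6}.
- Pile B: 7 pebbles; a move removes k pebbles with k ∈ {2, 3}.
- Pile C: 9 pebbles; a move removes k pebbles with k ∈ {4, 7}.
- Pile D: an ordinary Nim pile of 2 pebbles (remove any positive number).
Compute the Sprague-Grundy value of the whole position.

2

Build the Grundy sequence for pile A with g(k) = mex{g(k−s) : s ∈ {2, 4, 5, 6}, s ≤ k}:
g(0) = mex{} = 0
g(1) = mex{} = 0
g(2) = mex{0} = 1
g(3) = mex{0} = 1
g(4) = mex{0,1} = 2
g(5) = mex{0,1} = 2
g(6) = mex{0,1,2} = 3
g(7) = mex{0,1,2} = 3
So g(7) = 3.
For pile B, compute g(0), g(1), … with moves {2, 3}:
g(0) = mex{} = 0
g(1) = mex{} = 0
g(2) = mex{0} = 1
g(3) = mex{0} = 1
g(4) = mex{0,1} = 2
g(5) = mex{1} = 0
g(6) = mex{1,2} = 0
g(7) = mex{0,2} = 1
So g(7) = 1.
Build the Grundy sequence for pile C with g(k) = mex{g(k−s) : s ∈ {4, 7}, s ≤ k}:
k:     0  1  2  3  4  5  6  7  8  9
g(k):  0  0  0  0  1  1  1  1  2  2
So g(9) = 2.
Pile D is a plain Nim pile of size 2, so its Grundy value is 2.
The value of a disjunctive sum is the nim-sum of the parts.
Combined value = 3 ⊕ 1 ⊕ 2 ⊕ 2 = 2.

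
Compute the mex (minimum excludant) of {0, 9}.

1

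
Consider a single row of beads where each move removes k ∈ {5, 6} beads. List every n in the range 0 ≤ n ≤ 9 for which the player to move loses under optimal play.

0, 1, 2, 3, 4

Compute g(0), g(1), … for moves {5, 6}:
g(0) = mex{} = 0
g(1) = mex{} = 0
g(2) = mex{} = 0
g(3) = mex{} = 0
g(4) = mex{} = 0
g(5) = mex{0} = 1
g(6) = mex{0} = 1
g(7) = mex{0} = 1
g(8) = mex{0} = 1
g(9) = mex{0} = 1
The P-positions (g = 0) in 0..9 are 0, 1, 2, 3, 4.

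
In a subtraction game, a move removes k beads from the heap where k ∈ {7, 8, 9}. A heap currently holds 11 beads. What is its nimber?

Compute g(0), g(1), … for moves {7, 8, 9}:
g(0) = mex{} = 0
g(1) = mex{} = 0
g(2) = mex{} = 0
g(3) = mex{} = 0
g(4) = mex{} = 0
g(5) = mex{} = 0
g(6) = mex{} = 0
g(7) = mex{0} = 1
g(8) = mex{0} = 1
g(9) = mex{0} = 1
g(10) = mex{0} = 1
g(11) = mex{0} = 1
So g(11) = 1.

1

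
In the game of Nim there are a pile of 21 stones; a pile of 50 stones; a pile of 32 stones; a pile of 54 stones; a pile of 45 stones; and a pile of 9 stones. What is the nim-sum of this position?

21

Nim-sum: 21 XOR 50 XOR 32 XOR 54 XOR 45 XOR 9 = 21.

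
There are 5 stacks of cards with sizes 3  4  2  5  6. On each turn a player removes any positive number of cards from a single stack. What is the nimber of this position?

Nim-sum: 3 XOR 4 XOR 2 XOR 5 XOR 6 = 6.

6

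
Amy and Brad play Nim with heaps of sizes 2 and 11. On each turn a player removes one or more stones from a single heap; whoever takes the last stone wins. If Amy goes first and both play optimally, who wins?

Amy wins

Compute the nim-sum pairwise:
2 ^ 11 = 9
The nim-sum is 9 ≠ 0, so this is an N-position: the player to move can win; Amy has a winning move.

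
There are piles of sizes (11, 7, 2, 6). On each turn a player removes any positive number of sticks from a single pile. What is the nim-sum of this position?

8

Nim-sum: 11 XOR 7 XOR 2 XOR 6 = 8.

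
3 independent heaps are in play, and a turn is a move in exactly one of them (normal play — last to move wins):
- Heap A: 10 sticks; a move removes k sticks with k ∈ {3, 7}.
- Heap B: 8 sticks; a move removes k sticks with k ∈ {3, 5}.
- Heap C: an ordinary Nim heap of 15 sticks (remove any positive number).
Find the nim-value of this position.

For heap A, compute g(0), g(1), … with moves {3, 7}:
g(0) = mex{} = 0
g(1) = mex{} = 0
g(2) = mex{} = 0
g(3) = mex{0} = 1
g(4) = mex{0} = 1
g(5) = mex{0} = 1
g(6) = mex{1} = 0
g(7) = mex{0,1} = 2
g(8) = mex{0,1} = 2
g(9) = mex{0} = 1
g(10) = mex{1,2} = 0
So g(10) = 0.
Grundy values for heap B (subtraction set {3, 5}):
k:     0  1  2  3  4  5  6  7  8
g(k):  0  0  0  1  1  1  2  2  0
So g(8) = 0.
Heap C is a plain Nim heap of size 15, so its Grundy value is 15.
The value of a disjunctive sum is the nim-sum of the parts.
Combined value = 0 XOR 0 XOR 15 = 15.

15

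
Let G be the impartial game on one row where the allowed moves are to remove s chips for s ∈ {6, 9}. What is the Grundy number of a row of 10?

Build the Grundy sequence with g(k) = mex{g(k−s) : s ∈ {6, 9}, s ≤ k}:
g(0) = mex{} = 0
g(1) = mex{} = 0
g(2) = mex{} = 0
g(3) = mex{} = 0
g(4) = mex{} = 0
g(5) = mex{} = 0
g(6) = mex{0} = 1
g(7) = mex{0} = 1
g(8) = mex{0} = 1
g(9) = mex{0} = 1
g(10) = mex{0} = 1
So g(10) = 1.

1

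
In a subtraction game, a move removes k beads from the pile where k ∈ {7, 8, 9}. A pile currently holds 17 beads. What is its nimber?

0

Compute g(0), g(1), … for moves {7, 8, 9}:
k:     0  1  2  3  4  5  6  7  8  9 10 11 12 13 14 15 16 17
g(k):  0  0  0  0  0  0  0  1  1  1  1  1  1  1  2  2  0  0
So g(17) = 0.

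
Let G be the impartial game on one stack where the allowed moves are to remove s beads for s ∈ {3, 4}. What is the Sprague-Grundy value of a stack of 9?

0

Compute g(0), g(1), … for moves {3, 4}:
k:     0  1  2  3  4  5  6  7  8  9
g(k):  0  0  0  1  1  1  2  0  0  0
So g(9) = 0.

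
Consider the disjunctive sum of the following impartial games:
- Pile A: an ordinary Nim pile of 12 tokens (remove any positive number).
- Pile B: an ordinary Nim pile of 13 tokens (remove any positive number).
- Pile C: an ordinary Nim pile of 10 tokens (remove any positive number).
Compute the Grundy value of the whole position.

11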